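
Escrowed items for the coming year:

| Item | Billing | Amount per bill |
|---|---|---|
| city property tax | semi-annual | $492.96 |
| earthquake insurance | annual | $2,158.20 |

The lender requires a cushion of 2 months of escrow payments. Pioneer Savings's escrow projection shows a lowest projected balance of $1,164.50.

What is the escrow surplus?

$640.48

City property tax: $492.96 × 2 = $985.92
Earthquake insurance: $2,158.20
Combined annual = $985.92 + $2,158.20 = $3,144.12
Monthly escrow = $3,144.12 ÷ 12 = $262.01
Cushion = 2 × $262.01 = $524.02
Excess over cushion: $1,164.50 − $524.02 = $640.48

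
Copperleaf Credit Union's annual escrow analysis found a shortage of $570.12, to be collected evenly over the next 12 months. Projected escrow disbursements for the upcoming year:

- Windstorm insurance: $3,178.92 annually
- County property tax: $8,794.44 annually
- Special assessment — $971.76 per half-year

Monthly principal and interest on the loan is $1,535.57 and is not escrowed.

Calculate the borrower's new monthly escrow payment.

$1,207.25

Windstorm insurance: $3,178.92 annually
County property tax: $8,794.44 annually
Special assessment: $971.76 × 2 = $1,943.52 annually
Total annual escrow = $13,916.88
Base monthly escrow = $13,916.88 ÷ 12 = $1,159.74
Monthly shortage recovery: $570.12 / 12 = $47.51
New monthly escrow = $1,159.74 + $47.51 = $1,207.25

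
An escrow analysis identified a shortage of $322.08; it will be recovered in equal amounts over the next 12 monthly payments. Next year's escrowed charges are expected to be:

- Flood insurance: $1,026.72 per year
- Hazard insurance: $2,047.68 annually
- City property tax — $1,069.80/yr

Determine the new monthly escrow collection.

$372.19

Flood insurance = $1,026.72
Hazard insurance = $2,047.68
City property tax = $1,069.80
Combined annual = $1,026.72 + $2,047.68 + $1,069.80 = $4,144.20
Per month = $4,144.20 / 12 = $345.35
Shortage spread = $322.08 / 12 = $26.84/mo
Adjusted monthly = $345.35 + $26.84 = $372.19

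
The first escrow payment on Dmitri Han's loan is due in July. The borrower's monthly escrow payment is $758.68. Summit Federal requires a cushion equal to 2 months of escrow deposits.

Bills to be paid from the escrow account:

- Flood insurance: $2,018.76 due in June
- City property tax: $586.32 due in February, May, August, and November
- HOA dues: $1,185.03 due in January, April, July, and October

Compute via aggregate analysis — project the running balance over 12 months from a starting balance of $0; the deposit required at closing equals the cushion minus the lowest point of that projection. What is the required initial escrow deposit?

$1,943.71

Cushion = 2 × $758.68 = $1,517.36
Trial balance (start $0, +$758.68 each month, − disbursements):
  Jul: +$758.68 − $1,185.03 → -$426.35
  Aug: +$758.68 − $586.32 → -$253.99
  Sep: +$758.68 → $504.69
  Oct: +$758.68 − $1,185.03 → $78.34
  Nov: +$758.68 − $586.32 → $250.70
  Dec: +$758.68 → $1,009.38
  Jan: +$758.68 − $1,185.03 → $583.03
  Feb: +$758.68 − $586.32 → $755.39
  Mar: +$758.68 → $1,514.07
  Apr: +$758.68 − $1,185.03 → $1,087.72
  May: +$758.68 − $586.32 → $1,260.08
  Jun: +$758.68 − $2,018.76 → $0.00
Lowest trial balance = -$426.35 (Jul)
Initial deposit = cushion − low point = $1,517.36 − (-$426.35) = $1,943.71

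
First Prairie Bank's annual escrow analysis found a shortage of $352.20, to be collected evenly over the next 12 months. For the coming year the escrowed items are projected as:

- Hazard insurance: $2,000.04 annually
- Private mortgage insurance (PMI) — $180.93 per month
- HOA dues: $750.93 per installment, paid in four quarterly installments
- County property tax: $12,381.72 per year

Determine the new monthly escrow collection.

Hazard insurance — $2,000.04/yr
Private mortgage insurance (PMI) — $180.93 × 12 = $2,171.16/yr
HOA dues — $750.93 × 4 = $3,003.72/yr
County property tax — $12,381.72/yr
Yearly total = $19,556.64
Monthly escrow = $19,556.64 ÷ 12 = $1,629.72
Monthly shortage recovery: $352.20 / 12 = $29.35
New monthly escrow = $1,629.72 + $29.35 = $1,659.07

$1,659.07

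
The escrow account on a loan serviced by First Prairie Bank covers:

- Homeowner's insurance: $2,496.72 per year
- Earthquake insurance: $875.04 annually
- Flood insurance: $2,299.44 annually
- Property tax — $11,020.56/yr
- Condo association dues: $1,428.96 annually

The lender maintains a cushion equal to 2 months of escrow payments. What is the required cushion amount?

Homeowner's insurance: $2,496.72
Earthquake insurance: $875.04
Flood insurance: $2,299.44
Property tax: $11,020.56
Condo association dues: $1,428.96
Total annual escrow = $18,120.72
Monthly escrow = $18,120.72 ÷ 12 = $1,510.06
Cushion = 2 × $1,510.06 = $3,020.12

$3,020.12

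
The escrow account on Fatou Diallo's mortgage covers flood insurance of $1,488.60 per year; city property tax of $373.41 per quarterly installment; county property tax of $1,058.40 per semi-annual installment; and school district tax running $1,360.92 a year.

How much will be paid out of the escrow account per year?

$6,459.96

Flood insurance — $1,488.60
City property tax — $373.41 × 4 = $1,493.64
County property tax — $1,058.40 × 2 = $2,116.80
School district tax — $1,360.92
Total annual escrow = $1,488.60 + $1,493.64 + $2,116.80 + $1,360.92 = $6,459.96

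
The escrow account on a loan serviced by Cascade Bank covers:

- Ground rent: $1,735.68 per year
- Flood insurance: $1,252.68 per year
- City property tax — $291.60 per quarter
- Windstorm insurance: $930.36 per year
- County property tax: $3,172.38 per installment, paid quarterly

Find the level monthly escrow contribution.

Ground rent: $1,735.68 annually
Flood insurance: $1,252.68 annually
City property tax: $291.60 × 4 = $1,166.40 annually
Windstorm insurance: $930.36 annually
County property tax: $3,172.38 × 4 = $12,689.52 annually
Annual escrow total = $17,774.64
Monthly = $17,774.64 / 12 = $1,481.22

$1,481.22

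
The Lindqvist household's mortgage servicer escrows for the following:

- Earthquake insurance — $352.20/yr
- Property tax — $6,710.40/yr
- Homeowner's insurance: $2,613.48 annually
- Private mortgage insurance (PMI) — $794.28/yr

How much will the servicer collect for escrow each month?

Earthquake insurance: $352.20
Property tax: $6,710.40
Homeowner's insurance: $2,613.48
Private mortgage insurance (PMI): $794.28
Combined annual = $352.20 + $6,710.40 + $2,613.48 + $794.28 = $10,470.36
Base monthly escrow = $10,470.36 / 12 = $872.53

$872.53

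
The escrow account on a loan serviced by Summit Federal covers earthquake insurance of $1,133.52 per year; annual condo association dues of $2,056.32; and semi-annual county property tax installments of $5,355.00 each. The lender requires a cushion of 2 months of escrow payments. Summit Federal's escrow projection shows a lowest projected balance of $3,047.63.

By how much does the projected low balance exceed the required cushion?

Earthquake insurance — $1,133.52
Condo association dues — $2,056.32
County property tax — $5,355.00 × 2 = $10,710.00
Yearly total = $1,133.52 + $2,056.32 + $10,710.00 = $13,899.84
Monthly = $13,899.84 / 12 = $1,158.32
Cushion = 2 × $1,158.32 = $2,316.64
Surplus = $3,047.63 − $2,316.64 = $730.99

$730.99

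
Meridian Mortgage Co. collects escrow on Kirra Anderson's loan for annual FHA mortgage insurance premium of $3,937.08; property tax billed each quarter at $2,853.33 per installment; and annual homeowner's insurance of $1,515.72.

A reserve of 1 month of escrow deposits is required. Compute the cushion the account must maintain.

$1,405.51

FHA mortgage insurance premium = $3,937.08 annually
Property tax = $2,853.33 × 4 = $11,413.32 annually
Homeowner's insurance = $1,515.72 annually
Annual escrow total = $16,866.12
Base monthly escrow = $16,866.12 ÷ 12 = $1,405.51
Cushion = 1 × $1,405.51 = $1,405.51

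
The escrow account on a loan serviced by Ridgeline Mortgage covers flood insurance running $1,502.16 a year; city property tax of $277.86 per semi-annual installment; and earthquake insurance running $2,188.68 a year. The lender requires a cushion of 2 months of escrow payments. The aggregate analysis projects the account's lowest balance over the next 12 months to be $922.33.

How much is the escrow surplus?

$214.57

Flood insurance = $1,502.16/yr
City property tax = $277.86 × 2 = $555.72/yr
Earthquake insurance = $2,188.68/yr
Yearly total = $1,502.16 + $555.72 + $2,188.68 = $4,246.56
Monthly = $4,246.56 ÷ 12 = $353.88
Required reserve = 2 × $353.88 = $707.76
Excess over cushion: $922.33 − $707.76 = $214.57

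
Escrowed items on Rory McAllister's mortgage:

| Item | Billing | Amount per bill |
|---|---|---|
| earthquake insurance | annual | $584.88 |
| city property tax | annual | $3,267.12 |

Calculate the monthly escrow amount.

Earthquake insurance = $584.88/yr
City property tax = $3,267.12/yr
Combined annual = $3,852.00
Per month = $3,852.00 / 12 = $321.00

$321.00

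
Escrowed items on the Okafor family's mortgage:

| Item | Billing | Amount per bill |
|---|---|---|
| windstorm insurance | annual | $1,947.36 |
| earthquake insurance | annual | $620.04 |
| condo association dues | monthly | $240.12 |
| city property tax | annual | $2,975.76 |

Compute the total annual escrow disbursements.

$8,424.60

Windstorm insurance = $1,947.36 per year
Earthquake insurance = $620.04 per year
Condo association dues = $240.12 × 12 = $2,881.44 per year
City property tax = $2,975.76 per year
Total per year = $1,947.36 + $620.04 + $2,881.44 + $2,975.76 = $8,424.60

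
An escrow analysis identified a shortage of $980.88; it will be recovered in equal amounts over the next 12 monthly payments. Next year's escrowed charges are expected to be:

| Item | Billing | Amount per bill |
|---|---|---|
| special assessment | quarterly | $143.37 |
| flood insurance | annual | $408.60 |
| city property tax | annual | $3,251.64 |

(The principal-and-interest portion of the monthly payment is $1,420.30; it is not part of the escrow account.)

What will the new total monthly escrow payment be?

$434.55

Special assessment = $143.37 × 4 = $573.48 annually
Flood insurance = $408.60 annually
City property tax = $3,251.64 annually
Total per year = $4,233.72
Base monthly escrow = $4,233.72 ÷ 12 = $352.81
Shortage spread = $980.88 ÷ 12 = $81.74/mo
Adjusted monthly = $352.81 + $81.74 = $434.55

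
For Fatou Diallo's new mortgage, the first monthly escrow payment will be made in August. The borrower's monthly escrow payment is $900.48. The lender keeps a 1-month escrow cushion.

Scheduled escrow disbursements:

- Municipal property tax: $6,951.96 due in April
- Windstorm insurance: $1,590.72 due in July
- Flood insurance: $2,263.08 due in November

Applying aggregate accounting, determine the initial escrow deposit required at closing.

Cushion = 1 × $900.48 = $900.48
Trial balance (start $0, +$900.48 each month, − disbursements):
  Aug: +$900.48 → $900.48
  Sep: +$900.48 → $1,800.96
  Oct: +$900.48 → $2,701.44
  Nov: +$900.48 − $2,263.08 → $1,338.84
  Dec: +$900.48 → $2,239.32
  Jan: +$900.48 → $3,139.80
  Feb: +$900.48 → $4,040.28
  Mar: +$900.48 → $4,940.76
  Apr: +$900.48 − $6,951.96 → -$1,110.72
  May: +$900.48 → -$210.24
  Jun: +$900.48 → $690.24
  Jul: +$900.48 − $1,590.72 → $0.00
Lowest trial balance = -$1,110.72 (Apr)
Initial deposit = cushion − low point = $900.48 − (-$1,110.72) = $2,011.20

$2,011.20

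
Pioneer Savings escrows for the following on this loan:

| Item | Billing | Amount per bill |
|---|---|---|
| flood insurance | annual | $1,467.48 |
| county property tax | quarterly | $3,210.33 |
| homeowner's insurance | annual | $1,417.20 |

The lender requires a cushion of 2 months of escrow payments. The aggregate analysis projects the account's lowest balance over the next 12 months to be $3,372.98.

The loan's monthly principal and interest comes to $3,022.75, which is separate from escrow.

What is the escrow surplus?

$751.98

Flood insurance = $1,467.48/yr
County property tax = $3,210.33 × 4 = $12,841.32/yr
Homeowner's insurance = $1,417.20/yr
Total annual escrow = $1,467.48 + $12,841.32 + $1,417.20 = $15,726.00
Per month = $15,726.00 / 12 = $1,310.50
Cushion = 2 × $1,310.50 = $2,621.00
Surplus = $3,372.98 − $2,621.00 = $751.98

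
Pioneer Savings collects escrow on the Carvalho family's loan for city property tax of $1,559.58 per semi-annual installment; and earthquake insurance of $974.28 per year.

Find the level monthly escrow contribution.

City property tax — $1,559.58 × 2 = $3,119.16/yr
Earthquake insurance — $974.28/yr
Yearly total = $3,119.16 + $974.28 = $4,093.44
Monthly = $4,093.44 / 12 = $341.12

$341.12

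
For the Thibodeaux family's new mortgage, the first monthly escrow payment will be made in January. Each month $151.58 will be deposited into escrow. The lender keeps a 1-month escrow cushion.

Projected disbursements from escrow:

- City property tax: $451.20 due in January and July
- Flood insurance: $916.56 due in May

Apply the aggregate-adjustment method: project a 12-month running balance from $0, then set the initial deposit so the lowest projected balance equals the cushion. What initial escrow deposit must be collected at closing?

$909.48

Cushion = 1 × $151.58 = $151.58
Trial balance (start $0, +$151.58 each month, − disbursements):
  Jan: +$151.58 − $451.20 → -$299.62
  Feb: +$151.58 → -$148.04
  Mar: +$151.58 → $3.54
  Apr: +$151.58 → $155.12
  May: +$151.58 − $916.56 → -$609.86
  Jun: +$151.58 → -$458.28
  Jul: +$151.58 − $451.20 → -$757.90
  Aug: +$151.58 → -$606.32
  Sep: +$151.58 → -$454.74
  Oct: +$151.58 → -$303.16
  Nov: +$151.58 → -$151.58
  Dec: +$151.58 → $0.00
Lowest trial balance = -$757.90 (Jul)
Initial deposit = cushion − low point = $151.58 − (-$757.90) = $909.48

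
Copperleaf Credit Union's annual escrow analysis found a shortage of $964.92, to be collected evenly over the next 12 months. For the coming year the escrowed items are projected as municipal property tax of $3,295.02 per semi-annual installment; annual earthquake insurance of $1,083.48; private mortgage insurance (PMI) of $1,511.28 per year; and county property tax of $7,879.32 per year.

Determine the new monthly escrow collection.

Municipal property tax: $3,295.02 × 2 = $6,590.04 annually
Earthquake insurance: $1,083.48 annually
Private mortgage insurance (PMI): $1,511.28 annually
County property tax: $7,879.32 annually
Total per year = $6,590.04 + $1,083.48 + $1,511.28 + $7,879.32 = $17,064.12
Per month = $17,064.12 ÷ 12 = $1,422.01
Shortage spread = $964.92 ÷ 12 = $80.41/mo
Adjusted monthly = $1,422.01 + $80.41 = $1,502.42

$1,502.42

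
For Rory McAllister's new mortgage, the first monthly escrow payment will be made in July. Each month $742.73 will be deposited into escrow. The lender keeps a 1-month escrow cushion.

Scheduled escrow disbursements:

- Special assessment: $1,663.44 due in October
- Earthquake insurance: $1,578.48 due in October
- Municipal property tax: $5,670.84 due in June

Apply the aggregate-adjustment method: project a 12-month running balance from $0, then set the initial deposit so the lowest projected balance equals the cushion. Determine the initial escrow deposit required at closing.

Cushion = 1 × $742.73 = $742.73
Trial balance (start $0, +$742.73 each month, − disbursements):
  Jul: +$742.73 → $742.73
  Aug: +$742.73 → $1,485.46
  Sep: +$742.73 → $2,228.19
  Oct: +$742.73 − $3,241.92 → -$271.00
  Nov: +$742.73 → $471.73
  Dec: +$742.73 → $1,214.46
  Jan: +$742.73 → $1,957.19
  Feb: +$742.73 → $2,699.92
  Mar: +$742.73 → $3,442.65
  Apr: +$742.73 → $4,185.38
  May: +$742.73 → $4,928.11
  Jun: +$742.73 − $5,670.84 → $0.00
Lowest trial balance = -$271.00 (Oct)
Initial deposit = cushion − low point = $742.73 − (-$271.00) = $1,013.73

$1,013.73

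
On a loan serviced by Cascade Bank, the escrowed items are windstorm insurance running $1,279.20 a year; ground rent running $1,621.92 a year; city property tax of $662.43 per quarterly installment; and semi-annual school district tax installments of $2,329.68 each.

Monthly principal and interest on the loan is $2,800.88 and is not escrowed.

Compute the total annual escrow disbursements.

$10,210.20

Windstorm insurance: $1,279.20 annually
Ground rent: $1,621.92 annually
City property tax: $662.43 × 4 = $2,649.72 annually
School district tax: $2,329.68 × 2 = $4,659.36 annually
Combined annual = $10,210.20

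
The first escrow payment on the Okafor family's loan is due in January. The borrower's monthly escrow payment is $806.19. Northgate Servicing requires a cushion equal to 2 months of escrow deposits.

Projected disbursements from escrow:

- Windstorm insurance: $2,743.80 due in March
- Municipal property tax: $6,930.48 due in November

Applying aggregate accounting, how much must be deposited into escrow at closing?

$2,418.57

Cushion = 2 × $806.19 = $1,612.38
Trial balance (start $0, +$806.19 each month, − disbursements):
  Jan: +$806.19 → $806.19
  Feb: +$806.19 → $1,612.38
  Mar: +$806.19 − $2,743.80 → -$325.23
  Apr: +$806.19 → $480.96
  May: +$806.19 → $1,287.15
  Jun: +$806.19 → $2,093.34
  Jul: +$806.19 → $2,899.53
  Aug: +$806.19 → $3,705.72
  Sep: +$806.19 → $4,511.91
  Oct: +$806.19 → $5,318.10
  Nov: +$806.19 − $6,930.48 → -$806.19
  Dec: +$806.19 → $0.00
Lowest trial balance = -$806.19 (Nov)
Initial deposit = cushion − low point = $1,612.38 − (-$806.19) = $2,418.57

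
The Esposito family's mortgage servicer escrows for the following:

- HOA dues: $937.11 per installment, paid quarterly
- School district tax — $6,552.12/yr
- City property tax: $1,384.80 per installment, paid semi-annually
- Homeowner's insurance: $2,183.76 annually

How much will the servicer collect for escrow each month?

HOA dues: $937.11 × 4 = $3,748.44 per year
School district tax: $6,552.12 per year
City property tax: $1,384.80 × 2 = $2,769.60 per year
Homeowner's insurance: $2,183.76 per year
Annual escrow total = $15,253.92
Monthly = $15,253.92 ÷ 12 = $1,271.16

$1,271.16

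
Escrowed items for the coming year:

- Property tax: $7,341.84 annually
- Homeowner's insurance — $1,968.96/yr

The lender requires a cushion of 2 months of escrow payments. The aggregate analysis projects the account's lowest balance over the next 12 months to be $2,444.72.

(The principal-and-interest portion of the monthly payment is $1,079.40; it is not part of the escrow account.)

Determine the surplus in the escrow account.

$892.92

Property tax — $7,341.84 annually
Homeowner's insurance — $1,968.96 annually
Combined annual = $7,341.84 + $1,968.96 = $9,310.80
Base monthly escrow = $9,310.80 / 12 = $775.90
Required cushion = 2 × $775.90 = $1,551.80
Surplus = $2,444.72 − $1,551.80 = $892.92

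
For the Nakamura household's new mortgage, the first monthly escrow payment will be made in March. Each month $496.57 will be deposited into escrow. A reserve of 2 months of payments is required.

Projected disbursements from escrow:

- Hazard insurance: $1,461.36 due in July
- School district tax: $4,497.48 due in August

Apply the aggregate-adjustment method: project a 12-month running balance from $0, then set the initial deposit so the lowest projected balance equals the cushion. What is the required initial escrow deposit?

Cushion = 2 × $496.57 = $993.14
Trial balance (start $0, +$496.57 each month, − disbursements):
  Mar: +$496.57 → $496.57
  Apr: +$496.57 → $993.14
  May: +$496.57 → $1,489.71
  Jun: +$496.57 → $1,986.28
  Jul: +$496.57 − $1,461.36 → $1,021.49
  Aug: +$496.57 − $4,497.48 → -$2,979.42
  Sep: +$496.57 → -$2,482.85
  Oct: +$496.57 → -$1,986.28
  Nov: +$496.57 → -$1,489.71
  Dec: +$496.57 → -$993.14
  Jan: +$496.57 → -$496.57
  Feb: +$496.57 → $0.00
Lowest trial balance = -$2,979.42 (Aug)
Initial deposit = cushion − low point = $993.14 − (-$2,979.42) = $3,972.56

$3,972.56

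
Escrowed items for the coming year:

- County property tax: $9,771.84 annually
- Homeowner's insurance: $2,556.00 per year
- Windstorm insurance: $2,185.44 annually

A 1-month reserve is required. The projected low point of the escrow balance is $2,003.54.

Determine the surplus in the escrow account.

County property tax: $9,771.84/yr
Homeowner's insurance: $2,556.00/yr
Windstorm insurance: $2,185.44/yr
Total per year = $9,771.84 + $2,556.00 + $2,185.44 = $14,513.28
Monthly escrow = $14,513.28 / 12 = $1,209.44
Cushion = 1 × $1,209.44 = $1,209.44
Surplus = $2,003.54 − $1,209.44 = $794.10

$794.10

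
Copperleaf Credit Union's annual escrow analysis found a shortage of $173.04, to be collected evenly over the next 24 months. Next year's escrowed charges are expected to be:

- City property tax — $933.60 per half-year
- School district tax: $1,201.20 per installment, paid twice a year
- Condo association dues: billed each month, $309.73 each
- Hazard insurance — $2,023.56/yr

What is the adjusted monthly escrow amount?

City property tax = $933.60 × 2 = $1,867.20/yr
School district tax = $1,201.20 × 2 = $2,402.40/yr
Condo association dues = $309.73 × 12 = $3,716.76/yr
Hazard insurance = $2,023.56/yr
Combined annual = $10,009.92
Per month = $10,009.92 ÷ 12 = $834.16
Shortage spread = $173.04 / 24 = $7.21/mo
Adjusted monthly = $834.16 + $7.21 = $841.37

$841.37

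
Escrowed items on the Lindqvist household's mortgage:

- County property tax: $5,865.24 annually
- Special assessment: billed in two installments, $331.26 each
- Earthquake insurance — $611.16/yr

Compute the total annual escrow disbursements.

$7,138.92

County property tax = $5,865.24 annually
Special assessment = $331.26 × 2 = $662.52 annually
Earthquake insurance = $611.16 annually
Annual escrow total = $7,138.92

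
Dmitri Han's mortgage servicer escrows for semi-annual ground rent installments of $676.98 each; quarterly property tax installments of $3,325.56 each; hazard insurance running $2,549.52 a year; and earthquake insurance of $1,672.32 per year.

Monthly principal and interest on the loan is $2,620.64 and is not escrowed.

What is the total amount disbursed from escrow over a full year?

$18,878.04

Ground rent: $676.98 × 2 = $1,353.96 annually
Property tax: $3,325.56 × 4 = $13,302.24 annually
Hazard insurance: $2,549.52 annually
Earthquake insurance: $1,672.32 annually
Total per year = $1,353.96 + $13,302.24 + $2,549.52 + $1,672.32 = $18,878.04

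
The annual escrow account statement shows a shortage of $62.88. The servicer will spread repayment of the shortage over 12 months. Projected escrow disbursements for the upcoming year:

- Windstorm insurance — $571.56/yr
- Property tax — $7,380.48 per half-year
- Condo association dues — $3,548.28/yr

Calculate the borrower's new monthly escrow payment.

$1,578.64

Windstorm insurance = $571.56
Property tax = $7,380.48 × 2 = $14,760.96
Condo association dues = $3,548.28
Combined annual = $18,880.80
Per month = $18,880.80 ÷ 12 = $1,573.40
Monthly shortage recovery: $62.88 ÷ 12 = $5.24
Adjusted monthly = $1,573.40 + $5.24 = $1,578.64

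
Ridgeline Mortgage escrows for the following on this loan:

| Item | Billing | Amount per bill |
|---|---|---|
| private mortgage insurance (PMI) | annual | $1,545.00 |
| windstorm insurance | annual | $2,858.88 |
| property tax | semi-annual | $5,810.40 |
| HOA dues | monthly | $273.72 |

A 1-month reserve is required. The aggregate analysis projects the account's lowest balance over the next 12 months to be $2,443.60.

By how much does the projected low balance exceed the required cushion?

$834.49

Private mortgage insurance (PMI) — $1,545.00 annually
Windstorm insurance — $2,858.88 annually
Property tax — $5,810.40 × 2 = $11,620.80 annually
HOA dues — $273.72 × 12 = $3,284.64 annually
Combined annual = $1,545.00 + $2,858.88 + $11,620.80 + $3,284.64 = $19,309.32
Monthly = $19,309.32 / 12 = $1,609.11
Required reserve = 1 × $1,609.11 = $1,609.11
Surplus = $2,443.60 − $1,609.11 = $834.49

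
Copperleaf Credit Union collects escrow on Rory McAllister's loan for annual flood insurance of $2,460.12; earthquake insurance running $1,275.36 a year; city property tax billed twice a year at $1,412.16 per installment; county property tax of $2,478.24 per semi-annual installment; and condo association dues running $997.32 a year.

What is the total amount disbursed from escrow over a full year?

Flood insurance: $2,460.12 annually
Earthquake insurance: $1,275.36 annually
City property tax: $1,412.16 × 2 = $2,824.32 annually
County property tax: $2,478.24 × 2 = $4,956.48 annually
Condo association dues: $997.32 annually
Total per year = $12,513.60

$12,513.60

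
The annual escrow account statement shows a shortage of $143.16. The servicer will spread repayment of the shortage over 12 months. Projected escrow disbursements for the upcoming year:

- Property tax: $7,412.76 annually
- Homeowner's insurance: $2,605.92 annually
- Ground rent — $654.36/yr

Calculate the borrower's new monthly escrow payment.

Property tax = $7,412.76
Homeowner's insurance = $2,605.92
Ground rent = $654.36
Combined annual = $7,412.76 + $2,605.92 + $654.36 = $10,673.04
Monthly = $10,673.04 / 12 = $889.42
Shortage per month = $143.16 ÷ 12 = $11.93
Adjusted monthly = $889.42 + $11.93 = $901.35

$901.35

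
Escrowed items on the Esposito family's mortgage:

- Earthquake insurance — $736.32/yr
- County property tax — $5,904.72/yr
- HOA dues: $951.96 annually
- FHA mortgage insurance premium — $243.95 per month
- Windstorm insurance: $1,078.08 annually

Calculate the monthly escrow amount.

$966.54

Earthquake insurance = $736.32/yr
County property tax = $5,904.72/yr
HOA dues = $951.96/yr
FHA mortgage insurance premium = $243.95 × 12 = $2,927.40/yr
Windstorm insurance = $1,078.08/yr
Combined annual = $11,598.48
Base monthly escrow = $11,598.48 ÷ 12 = $966.54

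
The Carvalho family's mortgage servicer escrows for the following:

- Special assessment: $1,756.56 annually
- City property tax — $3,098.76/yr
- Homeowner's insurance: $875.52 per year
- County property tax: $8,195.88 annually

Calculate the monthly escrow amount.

Special assessment = $1,756.56/yr
City property tax = $3,098.76/yr
Homeowner's insurance = $875.52/yr
County property tax = $8,195.88/yr
Annual escrow total = $1,756.56 + $3,098.76 + $875.52 + $8,195.88 = $13,926.72
Base monthly escrow = $13,926.72 ÷ 12 = $1,160.56

$1,160.56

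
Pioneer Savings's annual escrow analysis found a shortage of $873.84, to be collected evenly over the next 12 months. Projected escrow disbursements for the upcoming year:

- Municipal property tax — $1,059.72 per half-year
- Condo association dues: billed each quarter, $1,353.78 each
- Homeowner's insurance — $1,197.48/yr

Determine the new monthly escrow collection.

$800.49

Municipal property tax: $1,059.72 × 2 = $2,119.44/yr
Condo association dues: $1,353.78 × 4 = $5,415.12/yr
Homeowner's insurance: $1,197.48/yr
Total annual escrow = $8,732.04
Monthly = $8,732.04 / 12 = $727.67
Shortage per month = $873.84 / 12 = $72.82
Adjusted monthly = $727.67 + $72.82 = $800.49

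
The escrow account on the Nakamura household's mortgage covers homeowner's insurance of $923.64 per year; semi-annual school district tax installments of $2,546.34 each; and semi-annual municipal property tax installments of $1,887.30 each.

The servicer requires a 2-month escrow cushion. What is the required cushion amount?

$1,631.82

Homeowner's insurance: $923.64 annually
School district tax: $2,546.34 × 2 = $5,092.68 annually
Municipal property tax: $1,887.30 × 2 = $3,774.60 annually
Total per year = $923.64 + $5,092.68 + $3,774.60 = $9,790.92
Base monthly escrow = $9,790.92 ÷ 12 = $815.91
Cushion = 2 × $815.91 = $1,631.82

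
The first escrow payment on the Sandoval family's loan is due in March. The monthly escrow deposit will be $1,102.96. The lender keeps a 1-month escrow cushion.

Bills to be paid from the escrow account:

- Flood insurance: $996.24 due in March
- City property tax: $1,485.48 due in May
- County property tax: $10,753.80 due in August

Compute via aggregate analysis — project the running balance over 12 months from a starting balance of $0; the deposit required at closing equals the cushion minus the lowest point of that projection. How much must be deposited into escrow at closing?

$7,720.72

Cushion = 1 × $1,102.96 = $1,102.96
Trial balance (start $0, +$1,102.96 each month, − disbursements):
  Mar: +$1,102.96 − $996.24 → $106.72
  Apr: +$1,102.96 → $1,209.68
  May: +$1,102.96 − $1,485.48 → $827.16
  Jun: +$1,102.96 → $1,930.12
  Jul: +$1,102.96 → $3,033.08
  Aug: +$1,102.96 − $10,753.80 → -$6,617.76
  Sep: +$1,102.96 → -$5,514.80
  Oct: +$1,102.96 → -$4,411.84
  Nov: +$1,102.96 → -$3,308.88
  Dec: +$1,102.96 → -$2,205.92
  Jan: +$1,102.96 → -$1,102.96
  Feb: +$1,102.96 → $0.00
Lowest trial balance = -$6,617.76 (Aug)
Initial deposit = cushion − low point = $1,102.96 − (-$6,617.76) = $7,720.72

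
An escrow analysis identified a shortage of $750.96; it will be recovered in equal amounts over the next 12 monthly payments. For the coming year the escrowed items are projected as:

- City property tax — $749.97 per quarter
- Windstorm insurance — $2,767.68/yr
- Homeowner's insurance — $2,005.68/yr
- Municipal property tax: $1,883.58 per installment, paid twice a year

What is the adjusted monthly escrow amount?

$1,024.28

City property tax = $749.97 × 4 = $2,999.88 annually
Windstorm insurance = $2,767.68 annually
Homeowner's insurance = $2,005.68 annually
Municipal property tax = $1,883.58 × 2 = $3,767.16 annually
Yearly total = $2,999.88 + $2,767.68 + $2,005.68 + $3,767.16 = $11,540.40
Base monthly escrow = $11,540.40 / 12 = $961.70
Shortage per month = $750.96 / 12 = $62.58
Adjusted monthly = $961.70 + $62.58 = $1,024.28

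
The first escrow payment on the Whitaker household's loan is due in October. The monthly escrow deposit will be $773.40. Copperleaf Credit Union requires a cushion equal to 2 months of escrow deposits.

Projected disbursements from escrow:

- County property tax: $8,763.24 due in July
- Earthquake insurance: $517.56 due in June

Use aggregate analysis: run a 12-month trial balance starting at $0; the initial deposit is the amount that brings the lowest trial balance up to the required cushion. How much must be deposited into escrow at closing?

$3,093.60

Cushion = 2 × $773.40 = $1,546.80
Trial balance (start $0, +$773.40 each month, − disbursements):
  Oct: +$773.40 → $773.40
  Nov: +$773.40 → $1,546.80
  Dec: +$773.40 → $2,320.20
  Jan: +$773.40 → $3,093.60
  Feb: +$773.40 → $3,867.00
  Mar: +$773.40 → $4,640.40
  Apr: +$773.40 → $5,413.80
  May: +$773.40 → $6,187.20
  Jun: +$773.40 − $517.56 → $6,443.04
  Jul: +$773.40 − $8,763.24 → -$1,546.80
  Aug: +$773.40 → -$773.40
  Sep: +$773.40 → $0.00
Lowest trial balance = -$1,546.80 (Jul)
Initial deposit = cushion − low point = $1,546.80 − (-$1,546.80) = $3,093.60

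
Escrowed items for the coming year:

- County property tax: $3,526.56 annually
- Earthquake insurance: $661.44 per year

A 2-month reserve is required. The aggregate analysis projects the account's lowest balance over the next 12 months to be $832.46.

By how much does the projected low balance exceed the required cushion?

County property tax — $3,526.56 annually
Earthquake insurance — $661.44 annually
Annual escrow total = $3,526.56 + $661.44 = $4,188.00
Monthly = $4,188.00 / 12 = $349.00
Required cushion = 2 × $349.00 = $698.00
Excess over cushion: $832.46 − $698.00 = $134.46

$134.46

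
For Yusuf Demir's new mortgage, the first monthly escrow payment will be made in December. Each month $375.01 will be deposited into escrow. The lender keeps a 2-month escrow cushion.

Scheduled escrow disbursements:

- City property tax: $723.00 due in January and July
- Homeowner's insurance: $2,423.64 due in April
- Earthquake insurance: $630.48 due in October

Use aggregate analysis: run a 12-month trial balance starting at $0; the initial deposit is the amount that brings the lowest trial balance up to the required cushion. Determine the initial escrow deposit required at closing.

Cushion = 2 × $375.01 = $750.02
Trial balance (start $0, +$375.01 each month, − disbursements):
  Dec: +$375.01 → $375.01
  Jan: +$375.01 − $723.00 → $27.02
  Feb: +$375.01 → $402.03
  Mar: +$375.01 → $777.04
  Apr: +$375.01 − $2,423.64 → -$1,271.59
  May: +$375.01 → -$896.58
  Jun: +$375.01 → -$521.57
  Jul: +$375.01 − $723.00 → -$869.56
  Aug: +$375.01 → -$494.55
  Sep: +$375.01 → -$119.54
  Oct: +$375.01 − $630.48 → -$375.01
  Nov: +$375.01 → $0.00
Lowest trial balance = -$1,271.59 (Apr)
Initial deposit = cushion − low point = $750.02 − (-$1,271.59) = $2,021.61

$2,021.61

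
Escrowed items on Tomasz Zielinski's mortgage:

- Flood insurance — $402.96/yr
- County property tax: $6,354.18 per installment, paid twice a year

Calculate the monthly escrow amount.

$1,092.61

Flood insurance = $402.96 annually
County property tax = $6,354.18 × 2 = $12,708.36 annually
Total annual escrow = $13,111.32
Per month = $13,111.32 / 12 = $1,092.61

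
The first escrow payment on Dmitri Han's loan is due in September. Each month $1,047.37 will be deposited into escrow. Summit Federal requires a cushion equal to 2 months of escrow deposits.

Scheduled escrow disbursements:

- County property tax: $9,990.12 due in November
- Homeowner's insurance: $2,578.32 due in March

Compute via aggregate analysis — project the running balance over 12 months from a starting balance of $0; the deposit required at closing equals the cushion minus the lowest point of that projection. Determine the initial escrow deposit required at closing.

Cushion = 2 × $1,047.37 = $2,094.74
Trial balance (start $0, +$1,047.37 each month, − disbursements):
  Sep: +$1,047.37 → $1,047.37
  Oct: +$1,047.37 → $2,094.74
  Nov: +$1,047.37 − $9,990.12 → -$6,848.01
  Dec: +$1,047.37 → -$5,800.64
  Jan: +$1,047.37 → -$4,753.27
  Feb: +$1,047.37 → -$3,705.90
  Mar: +$1,047.37 − $2,578.32 → -$5,236.85
  Apr: +$1,047.37 → -$4,189.48
  May: +$1,047.37 → -$3,142.11
  Jun: +$1,047.37 → -$2,094.74
  Jul: +$1,047.37 → -$1,047.37
  Aug: +$1,047.37 → $0.00
Lowest trial balance = -$6,848.01 (Nov)
Initial deposit = cushion − low point = $2,094.74 − (-$6,848.01) = $8,942.75

$8,942.75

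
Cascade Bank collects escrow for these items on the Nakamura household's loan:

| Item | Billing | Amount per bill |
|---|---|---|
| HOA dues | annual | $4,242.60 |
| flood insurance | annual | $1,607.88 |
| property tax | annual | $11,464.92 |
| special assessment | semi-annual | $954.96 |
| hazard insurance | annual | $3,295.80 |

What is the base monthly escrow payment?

$1,876.76

HOA dues = $4,242.60 annually
Flood insurance = $1,607.88 annually
Property tax = $11,464.92 annually
Special assessment = $954.96 × 2 = $1,909.92 annually
Hazard insurance = $3,295.80 annually
Yearly total = $22,521.12
Base monthly escrow = $22,521.12 / 12 = $1,876.76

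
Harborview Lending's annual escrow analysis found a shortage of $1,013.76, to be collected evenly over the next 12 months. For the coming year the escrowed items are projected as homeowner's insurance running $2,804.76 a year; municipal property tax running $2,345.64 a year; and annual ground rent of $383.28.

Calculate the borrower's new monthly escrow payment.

Homeowner's insurance = $2,804.76
Municipal property tax = $2,345.64
Ground rent = $383.28
Total per year = $5,533.68
Monthly escrow = $5,533.68 ÷ 12 = $461.14
Shortage spread = $1,013.76 / 12 = $84.48/mo
New monthly escrow = $461.14 + $84.48 = $545.62

$545.62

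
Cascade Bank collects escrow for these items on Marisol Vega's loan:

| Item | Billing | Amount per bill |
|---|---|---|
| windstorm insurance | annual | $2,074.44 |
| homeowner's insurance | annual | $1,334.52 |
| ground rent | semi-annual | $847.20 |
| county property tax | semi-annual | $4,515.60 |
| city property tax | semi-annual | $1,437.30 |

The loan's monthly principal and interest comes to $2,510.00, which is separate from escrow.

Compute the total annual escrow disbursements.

$17,009.16

Windstorm insurance = $2,074.44
Homeowner's insurance = $1,334.52
Ground rent = $847.20 × 2 = $1,694.40
County property tax = $4,515.60 × 2 = $9,031.20
City property tax = $1,437.30 × 2 = $2,874.60
Total annual escrow = $17,009.16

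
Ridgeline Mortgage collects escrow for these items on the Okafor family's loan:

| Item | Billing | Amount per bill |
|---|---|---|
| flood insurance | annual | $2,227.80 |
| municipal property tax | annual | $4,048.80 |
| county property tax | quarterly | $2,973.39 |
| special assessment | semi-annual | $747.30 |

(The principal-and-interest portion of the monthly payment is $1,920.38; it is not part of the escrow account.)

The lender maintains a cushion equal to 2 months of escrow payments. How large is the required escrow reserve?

Flood insurance: $2,227.80
Municipal property tax: $4,048.80
County property tax: $2,973.39 × 4 = $11,893.56
Special assessment: $747.30 × 2 = $1,494.60
Total annual escrow = $19,664.76
Base monthly escrow = $19,664.76 / 12 = $1,638.73
Reserve = 2 × $1,638.73 = $3,277.46

$3,277.46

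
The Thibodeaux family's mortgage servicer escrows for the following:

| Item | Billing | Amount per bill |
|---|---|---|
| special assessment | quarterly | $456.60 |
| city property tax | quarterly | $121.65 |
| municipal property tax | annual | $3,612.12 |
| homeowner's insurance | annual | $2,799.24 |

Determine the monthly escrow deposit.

$727.03

Special assessment = $456.60 × 4 = $1,826.40 per year
City property tax = $121.65 × 4 = $486.60 per year
Municipal property tax = $3,612.12 per year
Homeowner's insurance = $2,799.24 per year
Yearly total = $8,724.36
Per month = $8,724.36 ÷ 12 = $727.03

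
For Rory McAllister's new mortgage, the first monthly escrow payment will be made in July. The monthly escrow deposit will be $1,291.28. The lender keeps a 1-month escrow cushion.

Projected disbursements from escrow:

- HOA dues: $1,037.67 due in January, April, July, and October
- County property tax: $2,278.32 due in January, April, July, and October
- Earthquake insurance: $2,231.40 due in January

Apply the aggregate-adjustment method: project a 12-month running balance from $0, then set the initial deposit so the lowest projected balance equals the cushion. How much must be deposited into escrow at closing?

$4,431.69

Cushion = 1 × $1,291.28 = $1,291.28
Trial balance (start $0, +$1,291.28 each month, − disbursements):
  Jul: +$1,291.28 − $3,315.99 → -$2,024.71
  Aug: +$1,291.28 → -$733.43
  Sep: +$1,291.28 → $557.85
  Oct: +$1,291.28 − $3,315.99 → -$1,466.86
  Nov: +$1,291.28 → -$175.58
  Dec: +$1,291.28 → $1,115.70
  Jan: +$1,291.28 − $5,547.39 → -$3,140.41
  Feb: +$1,291.28 → -$1,849.13
  Mar: +$1,291.28 → -$557.85
  Apr: +$1,291.28 − $3,315.99 → -$2,582.56
  May: +$1,291.28 → -$1,291.28
  Jun: +$1,291.28 → $0.00
Lowest trial balance = -$3,140.41 (Jan)
Initial deposit = cushion − low point = $1,291.28 − (-$3,140.41) = $4,431.69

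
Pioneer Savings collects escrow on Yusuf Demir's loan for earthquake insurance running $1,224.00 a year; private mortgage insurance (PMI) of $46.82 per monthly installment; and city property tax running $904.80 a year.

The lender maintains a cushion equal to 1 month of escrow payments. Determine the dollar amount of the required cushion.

$224.22

Earthquake insurance: $1,224.00
Private mortgage insurance (PMI): $46.82 × 12 = $561.84
City property tax: $904.80
Annual escrow total = $1,224.00 + $561.84 + $904.80 = $2,690.64
Monthly escrow = $2,690.64 / 12 = $224.22
Cushion = 1 × $224.22 = $224.22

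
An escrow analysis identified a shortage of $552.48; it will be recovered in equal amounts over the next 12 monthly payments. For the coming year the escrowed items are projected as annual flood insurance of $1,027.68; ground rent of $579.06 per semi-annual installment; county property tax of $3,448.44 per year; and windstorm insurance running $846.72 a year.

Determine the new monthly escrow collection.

$586.12

Flood insurance: $1,027.68
Ground rent: $579.06 × 2 = $1,158.12
County property tax: $3,448.44
Windstorm insurance: $846.72
Combined annual = $1,027.68 + $1,158.12 + $3,448.44 + $846.72 = $6,480.96
Monthly = $6,480.96 / 12 = $540.08
Monthly shortage recovery: $552.48 ÷ 12 = $46.04
New monthly escrow = $540.08 + $46.04 = $586.12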